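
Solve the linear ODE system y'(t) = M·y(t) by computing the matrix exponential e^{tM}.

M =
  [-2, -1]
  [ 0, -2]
e^{tM} =
  [exp(-2*t), -t*exp(-2*t)]
  [0, exp(-2*t)]

Strategy: write M = P · J · P⁻¹ where J is a Jordan canonical form, so e^{tM} = P · e^{tJ} · P⁻¹, and e^{tJ} can be computed block-by-block.

M has Jordan form
J =
  [-2,  1]
  [ 0, -2]
(up to reordering of blocks).

Per-block formulas:
  For a 2×2 Jordan block J_2(-2): exp(t · J_2(-2)) = e^(-2t)·(I + t·N), where N is the 2×2 nilpotent shift.

After assembling e^{tJ} and conjugating by P, we get:

e^{tM} =
  [exp(-2*t), -t*exp(-2*t)]
  [0, exp(-2*t)]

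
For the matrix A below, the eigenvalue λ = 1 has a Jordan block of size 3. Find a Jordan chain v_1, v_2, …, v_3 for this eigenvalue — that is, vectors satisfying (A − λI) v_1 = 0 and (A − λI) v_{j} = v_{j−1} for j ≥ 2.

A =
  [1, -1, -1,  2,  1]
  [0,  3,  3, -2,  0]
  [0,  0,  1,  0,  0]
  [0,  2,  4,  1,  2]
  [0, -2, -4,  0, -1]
A Jordan chain for λ = 1 of length 3:
v_1 = (1, -2, 0, -2, 2)ᵀ
v_2 = (-1, 3, 0, 4, -4)ᵀ
v_3 = (0, 0, 1, 0, 0)ᵀ

Let N = A − (1)·I. We want v_3 with N^3 v_3 = 0 but N^2 v_3 ≠ 0; then v_{j-1} := N · v_j for j = 3, …, 2.

Pick v_3 = (0, 0, 1, 0, 0)ᵀ.
Then v_2 = N · v_3 = (-1, 3, 0, 4, -4)ᵀ.
Then v_1 = N · v_2 = (1, -2, 0, -2, 2)ᵀ.

Sanity check: (A − (1)·I) v_1 = (0, 0, 0, 0, 0)ᵀ = 0. ✓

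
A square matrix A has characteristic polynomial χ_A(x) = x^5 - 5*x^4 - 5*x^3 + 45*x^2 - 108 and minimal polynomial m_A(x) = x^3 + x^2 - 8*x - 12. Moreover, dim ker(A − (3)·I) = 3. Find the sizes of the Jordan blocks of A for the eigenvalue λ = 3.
Block sizes for λ = 3: [1, 1, 1]

Step 1 — from the characteristic polynomial, algebraic multiplicity of λ = 3 is 3. From dim ker(A − (3)·I) = 3, there are exactly 3 Jordan blocks for λ = 3.
Step 2 — from the minimal polynomial, the factor (x − 3) tells us the largest block for λ = 3 has size 1.
Step 3 — with total size 3, 3 blocks, and largest block 1, the block sizes (in nonincreasing order) are [1, 1, 1].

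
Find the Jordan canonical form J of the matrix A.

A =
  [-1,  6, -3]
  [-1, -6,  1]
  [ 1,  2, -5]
J_2(-4) ⊕ J_1(-4)

The characteristic polynomial is
  det(x·I − A) = x^3 + 12*x^2 + 48*x + 64 = (x + 4)^3

Eigenvalues and multiplicities (the geometric multiplicity of λ is n − rank(A − λI), which equals the number of Jordan blocks for λ):
  λ = -4: algebraic multiplicity = 3, geometric multiplicity = 2

Determining the block sizes for each eigenvalue:
  λ = -4: 2 blocks summing to 3 forces exactly one block of size 2 and the rest size 1 → block sizes [2, 1]

Assembling the blocks gives a Jordan form
J =
  [-4,  1,  0]
  [ 0, -4,  0]
  [ 0,  0, -4]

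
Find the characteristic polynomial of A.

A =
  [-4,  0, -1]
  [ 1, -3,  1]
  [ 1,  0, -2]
x^3 + 9*x^2 + 27*x + 27

Expanding det(x·I − A) (e.g. by cofactor expansion or by noting that A is similar to its Jordan form J, which has the same characteristic polynomial as A) gives
  χ_A(x) = x^3 + 9*x^2 + 27*x + 27
which factors as (x + 3)^3. The eigenvalues (with algebraic multiplicities) are λ = -3 with multiplicity 3.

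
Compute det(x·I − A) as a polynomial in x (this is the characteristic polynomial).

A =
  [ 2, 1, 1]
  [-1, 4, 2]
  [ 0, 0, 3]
x^3 - 9*x^2 + 27*x - 27

Expanding det(x·I − A) (e.g. by cofactor expansion or by noting that A is similar to its Jordan form J, which has the same characteristic polynomial as A) gives
  χ_A(x) = x^3 - 9*x^2 + 27*x - 27
which factors as (x - 3)^3. The eigenvalues (with algebraic multiplicities) are λ = 3 with multiplicity 3.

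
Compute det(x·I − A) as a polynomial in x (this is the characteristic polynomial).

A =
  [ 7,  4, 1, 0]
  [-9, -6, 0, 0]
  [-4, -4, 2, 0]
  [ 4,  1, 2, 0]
x^4 - 3*x^3

Expanding det(x·I − A) (e.g. by cofactor expansion or by noting that A is similar to its Jordan form J, which has the same characteristic polynomial as A) gives
  χ_A(x) = x^4 - 3*x^3
which factors as x^3*(x - 3). The eigenvalues (with algebraic multiplicities) are λ = 0 with multiplicity 3, λ = 3 with multiplicity 1.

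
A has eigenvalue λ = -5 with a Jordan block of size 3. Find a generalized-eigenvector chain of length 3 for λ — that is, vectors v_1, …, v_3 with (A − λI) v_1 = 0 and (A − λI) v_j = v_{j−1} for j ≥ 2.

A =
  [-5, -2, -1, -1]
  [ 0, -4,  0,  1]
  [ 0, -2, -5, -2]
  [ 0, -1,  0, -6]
A Jordan chain for λ = -5 of length 3:
v_1 = (1, 0, 0, 0)ᵀ
v_2 = (-2, 1, -2, -1)ᵀ
v_3 = (0, 1, 0, 0)ᵀ

Let N = A − (-5)·I. We want v_3 with N^3 v_3 = 0 but N^2 v_3 ≠ 0; then v_{j-1} := N · v_j for j = 3, …, 2.

Pick v_3 = (0, 1, 0, 0)ᵀ.
Then v_2 = N · v_3 = (-2, 1, -2, -1)ᵀ.
Then v_1 = N · v_2 = (1, 0, 0, 0)ᵀ.

Sanity check: (A − (-5)·I) v_1 = (0, 0, 0, 0)ᵀ = 0. ✓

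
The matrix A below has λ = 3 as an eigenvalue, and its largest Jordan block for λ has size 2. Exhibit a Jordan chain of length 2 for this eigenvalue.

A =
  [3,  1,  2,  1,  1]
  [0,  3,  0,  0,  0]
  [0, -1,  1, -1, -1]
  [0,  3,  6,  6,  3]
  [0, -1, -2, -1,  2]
A Jordan chain for λ = 3 of length 2:
v_1 = (1, 0, -1, 3, -1)ᵀ
v_2 = (0, 1, 0, 0, 0)ᵀ

Let N = A − (3)·I. We want v_2 with N^2 v_2 = 0 but N^1 v_2 ≠ 0; then v_{j-1} := N · v_j for j = 2, …, 2.

Pick v_2 = (0, 1, 0, 0, 0)ᵀ.
Then v_1 = N · v_2 = (1, 0, -1, 3, -1)ᵀ.

Sanity check: (A − (3)·I) v_1 = (0, 0, 0, 0, 0)ᵀ = 0. ✓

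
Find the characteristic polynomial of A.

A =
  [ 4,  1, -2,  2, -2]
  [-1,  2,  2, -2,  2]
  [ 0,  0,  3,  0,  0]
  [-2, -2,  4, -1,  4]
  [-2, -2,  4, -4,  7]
x^5 - 15*x^4 + 90*x^3 - 270*x^2 + 405*x - 243

Expanding det(x·I − A) (e.g. by cofactor expansion or by noting that A is similar to its Jordan form J, which has the same characteristic polynomial as A) gives
  χ_A(x) = x^5 - 15*x^4 + 90*x^3 - 270*x^2 + 405*x - 243
which factors as (x - 3)^5. The eigenvalues (with algebraic multiplicities) are λ = 3 with multiplicity 5.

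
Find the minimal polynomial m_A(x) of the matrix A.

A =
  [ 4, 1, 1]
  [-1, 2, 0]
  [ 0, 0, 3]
x^3 - 9*x^2 + 27*x - 27

The characteristic polynomial is χ_A(x) = (x - 3)^3, so the eigenvalues are known. The minimal polynomial is
  m_A(x) = Π_λ (x − λ)^{k_λ}
where k_λ is the size of the *largest* Jordan block for λ (equivalently, the smallest k with (A − λI)^k v = 0 for every generalised eigenvector v of λ).

  λ = 3: largest Jordan block has size 3, contributing (x − 3)^3

So m_A(x) = (x - 3)^3 = x^3 - 9*x^2 + 27*x - 27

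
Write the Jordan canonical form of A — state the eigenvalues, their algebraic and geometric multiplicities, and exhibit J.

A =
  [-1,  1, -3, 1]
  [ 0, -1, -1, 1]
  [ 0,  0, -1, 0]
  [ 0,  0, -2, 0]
J_3(-1) ⊕ J_1(0)

The characteristic polynomial is
  det(x·I − A) = x^4 + 3*x^3 + 3*x^2 + x = x*(x + 1)^3

Eigenvalues and multiplicities (the geometric multiplicity of λ is n − rank(A − λI), which equals the number of Jordan blocks for λ):
  λ = -1: algebraic multiplicity = 3, geometric multiplicity = 1
  λ = 0: algebraic multiplicity = 1, geometric multiplicity = 1

Determining the block sizes for each eigenvalue:
  λ = -1: one block (gm = 1), so the single block has size am = 3 → block sizes [3]
  λ = 0: one block (gm = 1), so the single block has size am = 1 → block sizes [1]

Assembling the blocks gives a Jordan form
J =
  [-1,  1,  0, 0]
  [ 0, -1,  1, 0]
  [ 0,  0, -1, 0]
  [ 0,  0,  0, 0]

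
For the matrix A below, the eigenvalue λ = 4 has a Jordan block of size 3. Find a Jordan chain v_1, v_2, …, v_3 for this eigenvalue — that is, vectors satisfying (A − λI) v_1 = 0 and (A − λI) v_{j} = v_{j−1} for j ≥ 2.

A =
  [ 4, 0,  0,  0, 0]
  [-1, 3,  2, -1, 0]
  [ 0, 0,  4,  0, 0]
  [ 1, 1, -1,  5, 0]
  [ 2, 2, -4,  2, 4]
A Jordan chain for λ = 4 of length 3:
v_1 = (0, -1, 0, 1, 2)ᵀ
v_2 = (0, 2, 0, -1, -4)ᵀ
v_3 = (0, 0, 1, 0, 0)ᵀ

Let N = A − (4)·I. We want v_3 with N^3 v_3 = 0 but N^2 v_3 ≠ 0; then v_{j-1} := N · v_j for j = 3, …, 2.

Pick v_3 = (0, 0, 1, 0, 0)ᵀ.
Then v_2 = N · v_3 = (0, 2, 0, -1, -4)ᵀ.
Then v_1 = N · v_2 = (0, -1, 0, 1, 2)ᵀ.

Sanity check: (A − (4)·I) v_1 = (0, 0, 0, 0, 0)ᵀ = 0. ✓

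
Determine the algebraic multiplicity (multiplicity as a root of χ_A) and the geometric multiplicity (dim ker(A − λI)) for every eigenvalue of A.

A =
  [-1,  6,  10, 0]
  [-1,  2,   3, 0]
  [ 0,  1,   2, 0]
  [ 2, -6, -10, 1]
λ = 1: alg = 4, geom = 2

Step 1 — factor the characteristic polynomial to read off the algebraic multiplicities:
  χ_A(x) = (x - 1)^4

Step 2 — compute geometric multiplicities via the rank-nullity identity g(λ) = n − rank(A − λI):
  rank(A − (1)·I) = 2, so dim ker(A − (1)·I) = n − 2 = 2

Summary:
  λ = 1: algebraic multiplicity = 4, geometric multiplicity = 2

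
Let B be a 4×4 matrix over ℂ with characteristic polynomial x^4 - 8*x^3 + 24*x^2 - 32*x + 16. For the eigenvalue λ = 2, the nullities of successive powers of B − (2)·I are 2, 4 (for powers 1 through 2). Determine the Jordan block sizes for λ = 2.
Block sizes for λ = 2: [2, 2]

From the dimensions of kernels of powers, the number of Jordan blocks of size at least j is d_j − d_{j−1} where d_j = dim ker(N^j) (with d_0 = 0). Computing the differences gives [2, 2].
The number of blocks of size exactly k is (#blocks of size ≥ k) − (#blocks of size ≥ k + 1), so the partition is: 2 block(s) of size 2.
In nonincreasing order the block sizes are [2, 2].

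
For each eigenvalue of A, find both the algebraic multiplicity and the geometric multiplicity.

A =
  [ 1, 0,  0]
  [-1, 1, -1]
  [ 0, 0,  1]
λ = 1: alg = 3, geom = 2

Step 1 — factor the characteristic polynomial to read off the algebraic multiplicities:
  χ_A(x) = (x - 1)^3

Step 2 — compute geometric multiplicities via the rank-nullity identity g(λ) = n − rank(A − λI):
  rank(A − (1)·I) = 1, so dim ker(A − (1)·I) = n − 1 = 2

Summary:
  λ = 1: algebraic multiplicity = 3, geometric multiplicity = 2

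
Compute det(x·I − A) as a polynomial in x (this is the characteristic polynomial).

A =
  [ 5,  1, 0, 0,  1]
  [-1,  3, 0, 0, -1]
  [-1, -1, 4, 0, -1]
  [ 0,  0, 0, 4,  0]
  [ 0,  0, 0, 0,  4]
x^5 - 20*x^4 + 160*x^3 - 640*x^2 + 1280*x - 1024

Expanding det(x·I − A) (e.g. by cofactor expansion or by noting that A is similar to its Jordan form J, which has the same characteristic polynomial as A) gives
  χ_A(x) = x^5 - 20*x^4 + 160*x^3 - 640*x^2 + 1280*x - 1024
which factors as (x - 4)^5. The eigenvalues (with algebraic multiplicities) are λ = 4 with multiplicity 5.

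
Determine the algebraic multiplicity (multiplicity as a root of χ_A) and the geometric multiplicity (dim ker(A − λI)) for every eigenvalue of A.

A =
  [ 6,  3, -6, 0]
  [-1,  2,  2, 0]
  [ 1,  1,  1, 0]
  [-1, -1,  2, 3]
λ = 3: alg = 4, geom = 3

Step 1 — factor the characteristic polynomial to read off the algebraic multiplicities:
  χ_A(x) = (x - 3)^4

Step 2 — compute geometric multiplicities via the rank-nullity identity g(λ) = n − rank(A − λI):
  rank(A − (3)·I) = 1, so dim ker(A − (3)·I) = n − 1 = 3

Summary:
  λ = 3: algebraic multiplicity = 4, geometric multiplicity = 3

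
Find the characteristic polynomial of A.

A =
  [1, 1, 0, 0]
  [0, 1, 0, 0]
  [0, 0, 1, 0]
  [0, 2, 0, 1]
x^4 - 4*x^3 + 6*x^2 - 4*x + 1

Expanding det(x·I − A) (e.g. by cofactor expansion or by noting that A is similar to its Jordan form J, which has the same characteristic polynomial as A) gives
  χ_A(x) = x^4 - 4*x^3 + 6*x^2 - 4*x + 1
which factors as (x - 1)^4. The eigenvalues (with algebraic multiplicities) are λ = 1 with multiplicity 4.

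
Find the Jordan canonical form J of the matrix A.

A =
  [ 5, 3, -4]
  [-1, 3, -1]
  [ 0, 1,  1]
J_3(3)

The characteristic polynomial is
  det(x·I − A) = x^3 - 9*x^2 + 27*x - 27 = (x - 3)^3

Eigenvalues and multiplicities (the geometric multiplicity of λ is n − rank(A − λI), which equals the number of Jordan blocks for λ):
  λ = 3: algebraic multiplicity = 3, geometric multiplicity = 1

Determining the block sizes for each eigenvalue:
  λ = 3: one block (gm = 1), so the single block has size am = 3 → block sizes [3]

Assembling the blocks gives a Jordan form
J =
  [3, 1, 0]
  [0, 3, 1]
  [0, 0, 3]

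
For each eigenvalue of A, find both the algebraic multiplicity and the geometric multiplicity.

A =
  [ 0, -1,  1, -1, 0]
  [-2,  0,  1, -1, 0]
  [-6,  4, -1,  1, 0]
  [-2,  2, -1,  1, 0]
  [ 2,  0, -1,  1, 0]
λ = 0: alg = 5, geom = 3

Step 1 — factor the characteristic polynomial to read off the algebraic multiplicities:
  χ_A(x) = x^5

Step 2 — compute geometric multiplicities via the rank-nullity identity g(λ) = n − rank(A − λI):
  rank(A − (0)·I) = 2, so dim ker(A − (0)·I) = n − 2 = 3

Summary:
  λ = 0: algebraic multiplicity = 5, geometric multiplicity = 3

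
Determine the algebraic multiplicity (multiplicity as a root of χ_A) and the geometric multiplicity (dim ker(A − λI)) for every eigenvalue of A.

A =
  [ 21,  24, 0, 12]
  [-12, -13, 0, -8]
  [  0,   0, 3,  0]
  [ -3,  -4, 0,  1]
λ = 3: alg = 4, geom = 3

Step 1 — factor the characteristic polynomial to read off the algebraic multiplicities:
  χ_A(x) = (x - 3)^4

Step 2 — compute geometric multiplicities via the rank-nullity identity g(λ) = n − rank(A − λI):
  rank(A − (3)·I) = 1, so dim ker(A − (3)·I) = n − 1 = 3

Summary:
  λ = 3: algebraic multiplicity = 4, geometric multiplicity = 3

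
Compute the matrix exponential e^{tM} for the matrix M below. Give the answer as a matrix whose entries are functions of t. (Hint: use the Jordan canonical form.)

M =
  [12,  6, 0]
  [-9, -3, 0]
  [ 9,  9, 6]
e^{tM} =
  [3*exp(6*t) - 2*exp(3*t), 2*exp(6*t) - 2*exp(3*t), 0]
  [-3*exp(6*t) + 3*exp(3*t), -2*exp(6*t) + 3*exp(3*t), 0]
  [3*exp(6*t) - 3*exp(3*t), 3*exp(6*t) - 3*exp(3*t), exp(6*t)]

Strategy: write M = P · J · P⁻¹ where J is a Jordan canonical form, so e^{tM} = P · e^{tJ} · P⁻¹, and e^{tJ} can be computed block-by-block.

M has Jordan form
J =
  [3, 0, 0]
  [0, 6, 0]
  [0, 0, 6]
(up to reordering of blocks).

Per-block formulas:
  For a 1×1 block at λ = 6: exp(t · [6]) = [e^(6t)].
  For a 1×1 block at λ = 3: exp(t · [3]) = [e^(3t)].

After assembling e^{tJ} and conjugating by P, we get:

e^{tM} =
  [3*exp(6*t) - 2*exp(3*t), 2*exp(6*t) - 2*exp(3*t), 0]
  [-3*exp(6*t) + 3*exp(3*t), -2*exp(6*t) + 3*exp(3*t), 0]
  [3*exp(6*t) - 3*exp(3*t), 3*exp(6*t) - 3*exp(3*t), exp(6*t)]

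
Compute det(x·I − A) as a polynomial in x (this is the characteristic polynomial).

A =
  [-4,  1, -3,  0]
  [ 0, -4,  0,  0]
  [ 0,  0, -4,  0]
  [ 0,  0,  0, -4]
x^4 + 16*x^3 + 96*x^2 + 256*x + 256

Expanding det(x·I − A) (e.g. by cofactor expansion or by noting that A is similar to its Jordan form J, which has the same characteristic polynomial as A) gives
  χ_A(x) = x^4 + 16*x^3 + 96*x^2 + 256*x + 256
which factors as (x + 4)^4. The eigenvalues (with algebraic multiplicities) are λ = -4 with multiplicity 4.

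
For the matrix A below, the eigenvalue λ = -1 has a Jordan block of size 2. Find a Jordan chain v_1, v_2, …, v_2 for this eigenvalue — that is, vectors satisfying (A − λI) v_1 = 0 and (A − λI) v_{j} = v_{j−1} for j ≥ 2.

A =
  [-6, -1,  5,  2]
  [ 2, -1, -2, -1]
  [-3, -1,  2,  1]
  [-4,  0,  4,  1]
A Jordan chain for λ = -1 of length 2:
v_1 = (-5, 2, -3, -4)ᵀ
v_2 = (1, 0, 0, 0)ᵀ

Let N = A − (-1)·I. We want v_2 with N^2 v_2 = 0 but N^1 v_2 ≠ 0; then v_{j-1} := N · v_j for j = 2, …, 2.

Pick v_2 = (1, 0, 0, 0)ᵀ.
Then v_1 = N · v_2 = (-5, 2, -3, -4)ᵀ.

Sanity check: (A − (-1)·I) v_1 = (0, 0, 0, 0)ᵀ = 0. ✓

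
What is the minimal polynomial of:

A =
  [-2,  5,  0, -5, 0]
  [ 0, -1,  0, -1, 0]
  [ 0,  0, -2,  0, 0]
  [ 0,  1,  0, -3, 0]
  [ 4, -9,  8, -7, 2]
x^3 + 2*x^2 - 4*x - 8

The characteristic polynomial is χ_A(x) = (x - 2)*(x + 2)^4, so the eigenvalues are known. The minimal polynomial is
  m_A(x) = Π_λ (x − λ)^{k_λ}
where k_λ is the size of the *largest* Jordan block for λ (equivalently, the smallest k with (A − λI)^k v = 0 for every generalised eigenvector v of λ).

  λ = -2: largest Jordan block has size 2, contributing (x + 2)^2
  λ = 2: largest Jordan block has size 1, contributing (x − 2)

So m_A(x) = (x - 2)*(x + 2)^2 = x^3 + 2*x^2 - 4*x - 8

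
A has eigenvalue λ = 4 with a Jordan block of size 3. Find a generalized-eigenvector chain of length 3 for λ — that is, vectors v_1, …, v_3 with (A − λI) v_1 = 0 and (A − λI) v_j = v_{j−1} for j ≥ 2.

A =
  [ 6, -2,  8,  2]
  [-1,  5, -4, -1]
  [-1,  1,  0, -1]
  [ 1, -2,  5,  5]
A Jordan chain for λ = 4 of length 3:
v_1 = (-2, 1, 1, -1)ᵀ
v_2 = (-2, 1, 1, -2)ᵀ
v_3 = (0, 1, 0, 0)ᵀ

Let N = A − (4)·I. We want v_3 with N^3 v_3 = 0 but N^2 v_3 ≠ 0; then v_{j-1} := N · v_j for j = 3, …, 2.

Pick v_3 = (0, 1, 0, 0)ᵀ.
Then v_2 = N · v_3 = (-2, 1, 1, -2)ᵀ.
Then v_1 = N · v_2 = (-2, 1, 1, -1)ᵀ.

Sanity check: (A − (4)·I) v_1 = (0, 0, 0, 0)ᵀ = 0. ✓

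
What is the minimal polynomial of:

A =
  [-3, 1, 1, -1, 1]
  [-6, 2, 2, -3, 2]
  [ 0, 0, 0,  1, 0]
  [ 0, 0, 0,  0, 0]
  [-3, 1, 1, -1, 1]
x^2

The characteristic polynomial is χ_A(x) = x^5, so the eigenvalues are known. The minimal polynomial is
  m_A(x) = Π_λ (x − λ)^{k_λ}
where k_λ is the size of the *largest* Jordan block for λ (equivalently, the smallest k with (A − λI)^k v = 0 for every generalised eigenvector v of λ).

  λ = 0: largest Jordan block has size 2, contributing (x − 0)^2

So m_A(x) = x^2 = x^2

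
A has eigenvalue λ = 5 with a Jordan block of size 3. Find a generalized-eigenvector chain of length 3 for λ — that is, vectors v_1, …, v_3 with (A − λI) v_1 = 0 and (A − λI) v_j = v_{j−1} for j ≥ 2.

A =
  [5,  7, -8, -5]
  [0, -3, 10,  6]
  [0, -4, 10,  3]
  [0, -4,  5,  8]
A Jordan chain for λ = 5 of length 3:
v_1 = (-4, 0, 0, 0)ᵀ
v_2 = (7, -8, -4, -4)ᵀ
v_3 = (0, 1, 0, 0)ᵀ

Let N = A − (5)·I. We want v_3 with N^3 v_3 = 0 but N^2 v_3 ≠ 0; then v_{j-1} := N · v_j for j = 3, …, 2.

Pick v_3 = (0, 1, 0, 0)ᵀ.
Then v_2 = N · v_3 = (7, -8, -4, -4)ᵀ.
Then v_1 = N · v_2 = (-4, 0, 0, 0)ᵀ.

Sanity check: (A − (5)·I) v_1 = (0, 0, 0, 0)ᵀ = 0. ✓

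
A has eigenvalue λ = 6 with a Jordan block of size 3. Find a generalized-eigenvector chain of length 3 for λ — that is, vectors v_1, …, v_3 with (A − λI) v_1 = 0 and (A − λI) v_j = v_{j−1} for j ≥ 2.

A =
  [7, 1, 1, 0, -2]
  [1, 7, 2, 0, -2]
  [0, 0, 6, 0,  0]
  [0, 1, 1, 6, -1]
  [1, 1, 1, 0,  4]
A Jordan chain for λ = 6 of length 3:
v_1 = (1, 1, 0, 1, 1)ᵀ
v_2 = (1, 2, 0, 1, 1)ᵀ
v_3 = (0, 0, 1, 0, 0)ᵀ

Let N = A − (6)·I. We want v_3 with N^3 v_3 = 0 but N^2 v_3 ≠ 0; then v_{j-1} := N · v_j for j = 3, …, 2.

Pick v_3 = (0, 0, 1, 0, 0)ᵀ.
Then v_2 = N · v_3 = (1, 2, 0, 1, 1)ᵀ.
Then v_1 = N · v_2 = (1, 1, 0, 1, 1)ᵀ.

Sanity check: (A − (6)·I) v_1 = (0, 0, 0, 0, 0)ᵀ = 0. ✓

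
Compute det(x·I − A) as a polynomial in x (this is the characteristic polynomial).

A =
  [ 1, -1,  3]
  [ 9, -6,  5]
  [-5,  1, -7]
x^3 + 12*x^2 + 48*x + 64

Expanding det(x·I − A) (e.g. by cofactor expansion or by noting that A is similar to its Jordan form J, which has the same characteristic polynomial as A) gives
  χ_A(x) = x^3 + 12*x^2 + 48*x + 64
which factors as (x + 4)^3. The eigenvalues (with algebraic multiplicities) are λ = -4 with multiplicity 3.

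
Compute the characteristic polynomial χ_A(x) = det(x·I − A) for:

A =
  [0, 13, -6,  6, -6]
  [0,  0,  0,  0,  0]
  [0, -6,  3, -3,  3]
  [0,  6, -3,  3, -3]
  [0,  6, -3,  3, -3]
x^5 - 3*x^4

Expanding det(x·I − A) (e.g. by cofactor expansion or by noting that A is similar to its Jordan form J, which has the same characteristic polynomial as A) gives
  χ_A(x) = x^5 - 3*x^4
which factors as x^4*(x - 3). The eigenvalues (with algebraic multiplicities) are λ = 0 with multiplicity 4, λ = 3 with multiplicity 1.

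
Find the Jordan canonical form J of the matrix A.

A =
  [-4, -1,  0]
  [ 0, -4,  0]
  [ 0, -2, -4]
J_2(-4) ⊕ J_1(-4)

The characteristic polynomial is
  det(x·I − A) = x^3 + 12*x^2 + 48*x + 64 = (x + 4)^3

Eigenvalues and multiplicities (the geometric multiplicity of λ is n − rank(A − λI), which equals the number of Jordan blocks for λ):
  λ = -4: algebraic multiplicity = 3, geometric multiplicity = 2

Determining the block sizes for each eigenvalue:
  λ = -4: 2 blocks summing to 3 forces exactly one block of size 2 and the rest size 1 → block sizes [2, 1]

Assembling the blocks gives a Jordan form
J =
  [-4,  1,  0]
  [ 0, -4,  0]
  [ 0,  0, -4]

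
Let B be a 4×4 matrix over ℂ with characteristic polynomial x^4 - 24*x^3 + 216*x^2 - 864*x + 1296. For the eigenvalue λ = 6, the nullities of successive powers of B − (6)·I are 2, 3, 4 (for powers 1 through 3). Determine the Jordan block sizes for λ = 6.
Block sizes for λ = 6: [3, 1]

From the dimensions of kernels of powers, the number of Jordan blocks of size at least j is d_j − d_{j−1} where d_j = dim ker(N^j) (with d_0 = 0). Computing the differences gives [2, 1, 1].
The number of blocks of size exactly k is (#blocks of size ≥ k) − (#blocks of size ≥ k + 1), so the partition is: 1 block(s) of size 1, 1 block(s) of size 3.
In nonincreasing order the block sizes are [3, 1].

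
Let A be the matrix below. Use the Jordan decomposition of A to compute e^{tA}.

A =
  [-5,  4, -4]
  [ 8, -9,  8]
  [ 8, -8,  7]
e^{tA} =
  [exp(-5*t), exp(-t) - exp(-5*t), -exp(-t) + exp(-5*t)]
  [2*exp(-t) - 2*exp(-5*t), -exp(-t) + 2*exp(-5*t), 2*exp(-t) - 2*exp(-5*t)]
  [2*exp(-t) - 2*exp(-5*t), -2*exp(-t) + 2*exp(-5*t), 3*exp(-t) - 2*exp(-5*t)]

Strategy: write A = P · J · P⁻¹ where J is a Jordan canonical form, so e^{tA} = P · e^{tJ} · P⁻¹, and e^{tJ} can be computed block-by-block.

A has Jordan form
J =
  [-5,  0,  0]
  [ 0, -1,  0]
  [ 0,  0, -1]
(up to reordering of blocks).

Per-block formulas:
  For a 1×1 block at λ = -1: exp(t · [-1]) = [e^(-1t)].
  For a 1×1 block at λ = -5: exp(t · [-5]) = [e^(-5t)].

After assembling e^{tJ} and conjugating by P, we get:

e^{tA} =
  [exp(-5*t), exp(-t) - exp(-5*t), -exp(-t) + exp(-5*t)]
  [2*exp(-t) - 2*exp(-5*t), -exp(-t) + 2*exp(-5*t), 2*exp(-t) - 2*exp(-5*t)]
  [2*exp(-t) - 2*exp(-5*t), -2*exp(-t) + 2*exp(-5*t), 3*exp(-t) - 2*exp(-5*t)]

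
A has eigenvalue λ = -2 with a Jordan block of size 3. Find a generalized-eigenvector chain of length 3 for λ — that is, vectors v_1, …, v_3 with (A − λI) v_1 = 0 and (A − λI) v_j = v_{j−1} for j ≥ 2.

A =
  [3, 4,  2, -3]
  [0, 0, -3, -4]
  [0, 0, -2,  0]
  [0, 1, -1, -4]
A Jordan chain for λ = -2 of length 3:
v_1 = (1, -2, 0, -1)ᵀ
v_2 = (2, -3, 0, -1)ᵀ
v_3 = (0, 0, 1, 0)ᵀ

Let N = A − (-2)·I. We want v_3 with N^3 v_3 = 0 but N^2 v_3 ≠ 0; then v_{j-1} := N · v_j for j = 3, …, 2.

Pick v_3 = (0, 0, 1, 0)ᵀ.
Then v_2 = N · v_3 = (2, -3, 0, -1)ᵀ.
Then v_1 = N · v_2 = (1, -2, 0, -1)ᵀ.

Sanity check: (A − (-2)·I) v_1 = (0, 0, 0, 0)ᵀ = 0. ✓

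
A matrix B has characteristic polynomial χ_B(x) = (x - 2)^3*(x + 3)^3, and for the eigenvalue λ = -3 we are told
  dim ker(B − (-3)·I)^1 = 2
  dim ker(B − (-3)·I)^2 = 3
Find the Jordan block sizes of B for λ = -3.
Block sizes for λ = -3: [2, 1]

From the dimensions of kernels of powers, the number of Jordan blocks of size at least j is d_j − d_{j−1} where d_j = dim ker(N^j) (with d_0 = 0). Computing the differences gives [2, 1].
The number of blocks of size exactly k is (#blocks of size ≥ k) − (#blocks of size ≥ k + 1), so the partition is: 1 block(s) of size 1, 1 block(s) of size 2.
In nonincreasing order the block sizes are [2, 1].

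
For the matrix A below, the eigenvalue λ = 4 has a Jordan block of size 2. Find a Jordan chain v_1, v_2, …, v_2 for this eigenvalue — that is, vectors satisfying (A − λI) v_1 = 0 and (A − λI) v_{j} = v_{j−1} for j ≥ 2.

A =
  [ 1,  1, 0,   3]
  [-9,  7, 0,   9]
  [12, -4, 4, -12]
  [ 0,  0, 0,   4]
A Jordan chain for λ = 4 of length 2:
v_1 = (-3, -9, 12, 0)ᵀ
v_2 = (1, 0, 0, 0)ᵀ

Let N = A − (4)·I. We want v_2 with N^2 v_2 = 0 but N^1 v_2 ≠ 0; then v_{j-1} := N · v_j for j = 2, …, 2.

Pick v_2 = (1, 0, 0, 0)ᵀ.
Then v_1 = N · v_2 = (-3, -9, 12, 0)ᵀ.

Sanity check: (A − (4)·I) v_1 = (0, 0, 0, 0)ᵀ = 0. ✓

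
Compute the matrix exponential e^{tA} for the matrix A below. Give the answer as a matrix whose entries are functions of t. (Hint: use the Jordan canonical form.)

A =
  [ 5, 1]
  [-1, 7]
e^{tA} =
  [-t*exp(6*t) + exp(6*t), t*exp(6*t)]
  [-t*exp(6*t), t*exp(6*t) + exp(6*t)]

Strategy: write A = P · J · P⁻¹ where J is a Jordan canonical form, so e^{tA} = P · e^{tJ} · P⁻¹, and e^{tJ} can be computed block-by-block.

A has Jordan form
J =
  [6, 1]
  [0, 6]
(up to reordering of blocks).

Per-block formulas:
  For a 2×2 Jordan block J_2(6): exp(t · J_2(6)) = e^(6t)·(I + t·N), where N is the 2×2 nilpotent shift.

After assembling e^{tJ} and conjugating by P, we get:

e^{tA} =
  [-t*exp(6*t) + exp(6*t), t*exp(6*t)]
  [-t*exp(6*t), t*exp(6*t) + exp(6*t)]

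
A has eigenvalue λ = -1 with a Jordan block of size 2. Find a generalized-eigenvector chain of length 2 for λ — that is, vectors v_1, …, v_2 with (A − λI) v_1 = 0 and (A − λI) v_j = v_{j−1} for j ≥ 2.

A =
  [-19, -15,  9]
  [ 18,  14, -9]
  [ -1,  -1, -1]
A Jordan chain for λ = -1 of length 2:
v_1 = (3, -3, 1)ᵀ
v_2 = (4, -5, 0)ᵀ

Let N = A − (-1)·I. We want v_2 with N^2 v_2 = 0 but N^1 v_2 ≠ 0; then v_{j-1} := N · v_j for j = 2, …, 2.

Pick v_2 = (4, -5, 0)ᵀ.
Then v_1 = N · v_2 = (3, -3, 1)ᵀ.

Sanity check: (A − (-1)·I) v_1 = (0, 0, 0)ᵀ = 0. ✓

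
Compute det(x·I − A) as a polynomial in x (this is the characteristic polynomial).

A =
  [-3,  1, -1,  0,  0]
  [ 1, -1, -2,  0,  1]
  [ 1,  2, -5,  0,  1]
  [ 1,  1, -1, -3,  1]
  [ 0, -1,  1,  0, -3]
x^5 + 15*x^4 + 90*x^3 + 270*x^2 + 405*x + 243

Expanding det(x·I − A) (e.g. by cofactor expansion or by noting that A is similar to its Jordan form J, which has the same characteristic polynomial as A) gives
  χ_A(x) = x^5 + 15*x^4 + 90*x^3 + 270*x^2 + 405*x + 243
which factors as (x + 3)^5. The eigenvalues (with algebraic multiplicities) are λ = -3 with multiplicity 5.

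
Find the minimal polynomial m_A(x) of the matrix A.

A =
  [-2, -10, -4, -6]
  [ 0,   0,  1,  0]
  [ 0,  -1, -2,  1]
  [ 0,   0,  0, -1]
x^4 + 5*x^3 + 9*x^2 + 7*x + 2

The characteristic polynomial is χ_A(x) = (x + 1)^3*(x + 2), so the eigenvalues are known. The minimal polynomial is
  m_A(x) = Π_λ (x − λ)^{k_λ}
where k_λ is the size of the *largest* Jordan block for λ (equivalently, the smallest k with (A − λI)^k v = 0 for every generalised eigenvector v of λ).

  λ = -2: largest Jordan block has size 1, contributing (x + 2)
  λ = -1: largest Jordan block has size 3, contributing (x + 1)^3

So m_A(x) = (x + 1)^3*(x + 2) = x^4 + 5*x^3 + 9*x^2 + 7*x + 2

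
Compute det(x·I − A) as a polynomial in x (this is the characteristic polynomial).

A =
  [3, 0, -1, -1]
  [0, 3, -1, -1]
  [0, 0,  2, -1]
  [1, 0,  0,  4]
x^4 - 12*x^3 + 54*x^2 - 108*x + 81

Expanding det(x·I − A) (e.g. by cofactor expansion or by noting that A is similar to its Jordan form J, which has the same characteristic polynomial as A) gives
  χ_A(x) = x^4 - 12*x^3 + 54*x^2 - 108*x + 81
which factors as (x - 3)^4. The eigenvalues (with algebraic multiplicities) are λ = 3 with multiplicity 4.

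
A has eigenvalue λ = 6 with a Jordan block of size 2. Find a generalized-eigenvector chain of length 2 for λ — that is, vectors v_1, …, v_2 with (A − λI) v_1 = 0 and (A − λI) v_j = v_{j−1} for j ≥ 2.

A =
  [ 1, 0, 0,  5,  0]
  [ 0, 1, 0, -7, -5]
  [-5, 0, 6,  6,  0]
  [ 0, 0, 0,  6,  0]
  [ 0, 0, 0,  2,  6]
A Jordan chain for λ = 6 of length 2:
v_1 = (0, -2, 1, 0, 2)ᵀ
v_2 = (1, -1, 0, 1, 0)ᵀ

Let N = A − (6)·I. We want v_2 with N^2 v_2 = 0 but N^1 v_2 ≠ 0; then v_{j-1} := N · v_j for j = 2, …, 2.

Pick v_2 = (1, -1, 0, 1, 0)ᵀ.
Then v_1 = N · v_2 = (0, -2, 1, 0, 2)ᵀ.

Sanity check: (A − (6)·I) v_1 = (0, 0, 0, 0, 0)ᵀ = 0. ✓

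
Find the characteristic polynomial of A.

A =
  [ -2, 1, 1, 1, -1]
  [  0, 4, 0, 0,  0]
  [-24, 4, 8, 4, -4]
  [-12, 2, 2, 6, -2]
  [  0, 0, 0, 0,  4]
x^5 - 20*x^4 + 160*x^3 - 640*x^2 + 1280*x - 1024

Expanding det(x·I − A) (e.g. by cofactor expansion or by noting that A is similar to its Jordan form J, which has the same characteristic polynomial as A) gives
  χ_A(x) = x^5 - 20*x^4 + 160*x^3 - 640*x^2 + 1280*x - 1024
which factors as (x - 4)^5. The eigenvalues (with algebraic multiplicities) are λ = 4 with multiplicity 5.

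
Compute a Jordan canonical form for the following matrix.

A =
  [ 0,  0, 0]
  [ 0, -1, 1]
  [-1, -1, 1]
J_3(0)

The characteristic polynomial is
  det(x·I − A) = x^3

Eigenvalues and multiplicities (the geometric multiplicity of λ is n − rank(A − λI), which equals the number of Jordan blocks for λ):
  λ = 0: algebraic multiplicity = 3, geometric multiplicity = 1

Determining the block sizes for each eigenvalue:
  λ = 0: one block (gm = 1), so the single block has size am = 3 → block sizes [3]

Assembling the blocks gives a Jordan form
J =
  [0, 1, 0]
  [0, 0, 1]
  [0, 0, 0]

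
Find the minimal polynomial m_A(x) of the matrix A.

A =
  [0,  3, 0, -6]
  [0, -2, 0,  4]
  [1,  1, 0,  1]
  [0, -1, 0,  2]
x^2

The characteristic polynomial is χ_A(x) = x^4, so the eigenvalues are known. The minimal polynomial is
  m_A(x) = Π_λ (x − λ)^{k_λ}
where k_λ is the size of the *largest* Jordan block for λ (equivalently, the smallest k with (A − λI)^k v = 0 for every generalised eigenvector v of λ).

  λ = 0: largest Jordan block has size 2, contributing (x − 0)^2

So m_A(x) = x^2 = x^2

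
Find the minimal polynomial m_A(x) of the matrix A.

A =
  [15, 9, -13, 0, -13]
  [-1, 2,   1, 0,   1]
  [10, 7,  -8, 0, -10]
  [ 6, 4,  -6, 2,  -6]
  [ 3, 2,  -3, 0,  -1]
x^3 - 6*x^2 + 12*x - 8

The characteristic polynomial is χ_A(x) = (x - 2)^5, so the eigenvalues are known. The minimal polynomial is
  m_A(x) = Π_λ (x − λ)^{k_λ}
where k_λ is the size of the *largest* Jordan block for λ (equivalently, the smallest k with (A − λI)^k v = 0 for every generalised eigenvector v of λ).

  λ = 2: largest Jordan block has size 3, contributing (x − 2)^3

So m_A(x) = (x - 2)^3 = x^3 - 6*x^2 + 12*x - 8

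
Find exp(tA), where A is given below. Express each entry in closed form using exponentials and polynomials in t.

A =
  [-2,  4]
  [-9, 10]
e^{tA} =
  [-6*t*exp(4*t) + exp(4*t), 4*t*exp(4*t)]
  [-9*t*exp(4*t), 6*t*exp(4*t) + exp(4*t)]

Strategy: write A = P · J · P⁻¹ where J is a Jordan canonical form, so e^{tA} = P · e^{tJ} · P⁻¹, and e^{tJ} can be computed block-by-block.

A has Jordan form
J =
  [4, 1]
  [0, 4]
(up to reordering of blocks).

Per-block formulas:
  For a 2×2 Jordan block J_2(4): exp(t · J_2(4)) = e^(4t)·(I + t·N), where N is the 2×2 nilpotent shift.

After assembling e^{tJ} and conjugating by P, we get:

e^{tA} =
  [-6*t*exp(4*t) + exp(4*t), 4*t*exp(4*t)]
  [-9*t*exp(4*t), 6*t*exp(4*t) + exp(4*t)]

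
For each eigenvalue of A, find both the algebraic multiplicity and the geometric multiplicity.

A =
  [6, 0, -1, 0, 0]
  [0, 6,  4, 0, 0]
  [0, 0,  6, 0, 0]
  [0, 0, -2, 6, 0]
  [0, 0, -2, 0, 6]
λ = 6: alg = 5, geom = 4

Step 1 — factor the characteristic polynomial to read off the algebraic multiplicities:
  χ_A(x) = (x - 6)^5

Step 2 — compute geometric multiplicities via the rank-nullity identity g(λ) = n − rank(A − λI):
  rank(A − (6)·I) = 1, so dim ker(A − (6)·I) = n − 1 = 4

Summary:
  λ = 6: algebraic multiplicity = 5, geometric multiplicity = 4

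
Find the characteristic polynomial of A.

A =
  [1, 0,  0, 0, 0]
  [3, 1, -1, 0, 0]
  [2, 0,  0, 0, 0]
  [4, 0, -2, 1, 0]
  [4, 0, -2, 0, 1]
x^5 - 4*x^4 + 6*x^3 - 4*x^2 + x

Expanding det(x·I − A) (e.g. by cofactor expansion or by noting that A is similar to its Jordan form J, which has the same characteristic polynomial as A) gives
  χ_A(x) = x^5 - 4*x^4 + 6*x^3 - 4*x^2 + x
which factors as x*(x - 1)^4. The eigenvalues (with algebraic multiplicities) are λ = 0 with multiplicity 1, λ = 1 with multiplicity 4.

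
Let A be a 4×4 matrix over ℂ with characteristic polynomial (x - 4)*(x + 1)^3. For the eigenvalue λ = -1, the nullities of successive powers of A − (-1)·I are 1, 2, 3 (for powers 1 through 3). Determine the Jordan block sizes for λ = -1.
Block sizes for λ = -1: [3]

From the dimensions of kernels of powers, the number of Jordan blocks of size at least j is d_j − d_{j−1} where d_j = dim ker(N^j) (with d_0 = 0). Computing the differences gives [1, 1, 1].
The number of blocks of size exactly k is (#blocks of size ≥ k) − (#blocks of size ≥ k + 1), so the partition is: 1 block(s) of size 3.
In nonincreasing order the block sizes are [3].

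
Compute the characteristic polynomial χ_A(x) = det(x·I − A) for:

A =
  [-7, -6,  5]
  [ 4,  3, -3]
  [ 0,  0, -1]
x^3 + 5*x^2 + 7*x + 3

Expanding det(x·I − A) (e.g. by cofactor expansion or by noting that A is similar to its Jordan form J, which has the same characteristic polynomial as A) gives
  χ_A(x) = x^3 + 5*x^2 + 7*x + 3
which factors as (x + 1)^2*(x + 3). The eigenvalues (with algebraic multiplicities) are λ = -3 with multiplicity 1, λ = -1 with multiplicity 2.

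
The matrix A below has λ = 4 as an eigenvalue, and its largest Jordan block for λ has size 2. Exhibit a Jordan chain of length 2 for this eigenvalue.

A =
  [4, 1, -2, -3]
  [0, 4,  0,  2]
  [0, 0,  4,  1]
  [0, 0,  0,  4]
A Jordan chain for λ = 4 of length 2:
v_1 = (1, 0, 0, 0)ᵀ
v_2 = (0, 1, 0, 0)ᵀ

Let N = A − (4)·I. We want v_2 with N^2 v_2 = 0 but N^1 v_2 ≠ 0; then v_{j-1} := N · v_j for j = 2, …, 2.

Pick v_2 = (0, 1, 0, 0)ᵀ.
Then v_1 = N · v_2 = (1, 0, 0, 0)ᵀ.

Sanity check: (A − (4)·I) v_1 = (0, 0, 0, 0)ᵀ = 0. ✓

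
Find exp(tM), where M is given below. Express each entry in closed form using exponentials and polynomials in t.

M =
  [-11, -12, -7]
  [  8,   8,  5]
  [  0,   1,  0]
e^{tM} =
  [2*t^2*exp(-t) - 10*t*exp(-t) + exp(-t), 5*t^2*exp(-t)/2 - 12*t*exp(-t), 3*t^2*exp(-t)/2 - 7*t*exp(-t)]
  [-4*t^2*exp(-t) + 8*t*exp(-t), -5*t^2*exp(-t) + 9*t*exp(-t) + exp(-t), -3*t^2*exp(-t) + 5*t*exp(-t)]
  [4*t^2*exp(-t), 5*t^2*exp(-t) + t*exp(-t), 3*t^2*exp(-t) + t*exp(-t) + exp(-t)]

Strategy: write M = P · J · P⁻¹ where J is a Jordan canonical form, so e^{tM} = P · e^{tJ} · P⁻¹, and e^{tJ} can be computed block-by-block.

M has Jordan form
J =
  [-1,  1,  0]
  [ 0, -1,  1]
  [ 0,  0, -1]
(up to reordering of blocks).

Per-block formulas:
  For a 3×3 Jordan block J_3(-1): exp(t · J_3(-1)) = e^(-1t)·(I + t·N + (t^2/2)·N^2), where N is the 3×3 nilpotent shift.

After assembling e^{tJ} and conjugating by P, we get:

e^{tM} =
  [2*t^2*exp(-t) - 10*t*exp(-t) + exp(-t), 5*t^2*exp(-t)/2 - 12*t*exp(-t), 3*t^2*exp(-t)/2 - 7*t*exp(-t)]
  [-4*t^2*exp(-t) + 8*t*exp(-t), -5*t^2*exp(-t) + 9*t*exp(-t) + exp(-t), -3*t^2*exp(-t) + 5*t*exp(-t)]
  [4*t^2*exp(-t), 5*t^2*exp(-t) + t*exp(-t), 3*t^2*exp(-t) + t*exp(-t) + exp(-t)]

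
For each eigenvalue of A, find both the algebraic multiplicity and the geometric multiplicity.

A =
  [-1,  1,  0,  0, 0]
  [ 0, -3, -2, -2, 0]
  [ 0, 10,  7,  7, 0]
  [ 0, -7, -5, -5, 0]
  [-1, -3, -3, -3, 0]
λ = -1: alg = 2, geom = 1; λ = 0: alg = 3, geom = 2

Step 1 — factor the characteristic polynomial to read off the algebraic multiplicities:
  χ_A(x) = x^3*(x + 1)^2

Step 2 — compute geometric multiplicities via the rank-nullity identity g(λ) = n − rank(A − λI):
  rank(A − (-1)·I) = 4, so dim ker(A − (-1)·I) = n − 4 = 1
  rank(A − (0)·I) = 3, so dim ker(A − (0)·I) = n − 3 = 2

Summary:
  λ = -1: algebraic multiplicity = 2, geometric multiplicity = 1
  λ = 0: algebraic multiplicity = 3, geometric multiplicity = 2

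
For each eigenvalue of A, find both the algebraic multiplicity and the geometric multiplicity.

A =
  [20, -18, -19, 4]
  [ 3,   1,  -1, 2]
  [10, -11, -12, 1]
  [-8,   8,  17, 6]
λ = -3: alg = 1, geom = 1; λ = 6: alg = 3, geom = 1

Step 1 — factor the characteristic polynomial to read off the algebraic multiplicities:
  χ_A(x) = (x - 6)^3*(x + 3)

Step 2 — compute geometric multiplicities via the rank-nullity identity g(λ) = n − rank(A − λI):
  rank(A − (-3)·I) = 3, so dim ker(A − (-3)·I) = n − 3 = 1
  rank(A − (6)·I) = 3, so dim ker(A − (6)·I) = n − 3 = 1

Summary:
  λ = -3: algebraic multiplicity = 1, geometric multiplicity = 1
  λ = 6: algebraic multiplicity = 3, geometric multiplicity = 1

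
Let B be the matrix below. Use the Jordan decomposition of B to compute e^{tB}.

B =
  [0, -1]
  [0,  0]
e^{tB} =
  [1, -t]
  [0, 1]

Strategy: write B = P · J · P⁻¹ where J is a Jordan canonical form, so e^{tB} = P · e^{tJ} · P⁻¹, and e^{tJ} can be computed block-by-block.

B has Jordan form
J =
  [0, 1]
  [0, 0]
(up to reordering of blocks).

Per-block formulas:
  For a 2×2 Jordan block J_2(0): exp(t · J_2(0)) = e^(0t)·(I + t·N), where N is the 2×2 nilpotent shift.

After assembling e^{tJ} and conjugating by P, we get:

e^{tB} =
  [1, -t]
  [0, 1]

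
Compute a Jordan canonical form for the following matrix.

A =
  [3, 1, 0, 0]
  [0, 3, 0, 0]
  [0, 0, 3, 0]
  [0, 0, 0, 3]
J_2(3) ⊕ J_1(3) ⊕ J_1(3)

The characteristic polynomial is
  det(x·I − A) = x^4 - 12*x^3 + 54*x^2 - 108*x + 81 = (x - 3)^4

Eigenvalues and multiplicities (the geometric multiplicity of λ is n − rank(A − λI), which equals the number of Jordan blocks for λ):
  λ = 3: algebraic multiplicity = 4, geometric multiplicity = 3

Determining the block sizes for each eigenvalue:
  λ = 3: 3 blocks summing to 4 forces exactly one block of size 2 and the rest size 1 → block sizes [2, 1, 1]

Assembling the blocks gives a Jordan form
J =
  [3, 1, 0, 0]
  [0, 3, 0, 0]
  [0, 0, 3, 0]
  [0, 0, 0, 3]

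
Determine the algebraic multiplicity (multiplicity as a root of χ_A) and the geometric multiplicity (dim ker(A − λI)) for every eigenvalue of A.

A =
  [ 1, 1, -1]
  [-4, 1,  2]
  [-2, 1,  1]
λ = 1: alg = 3, geom = 1

Step 1 — factor the characteristic polynomial to read off the algebraic multiplicities:
  χ_A(x) = (x - 1)^3

Step 2 — compute geometric multiplicities via the rank-nullity identity g(λ) = n − rank(A − λI):
  rank(A − (1)·I) = 2, so dim ker(A − (1)·I) = n − 2 = 1

Summary:
  λ = 1: algebraic multiplicity = 3, geometric multiplicity = 1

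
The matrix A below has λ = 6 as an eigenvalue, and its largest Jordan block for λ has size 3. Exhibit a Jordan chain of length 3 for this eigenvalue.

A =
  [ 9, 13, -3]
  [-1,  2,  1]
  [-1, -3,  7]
A Jordan chain for λ = 6 of length 3:
v_1 = (-1, 0, -1)ᵀ
v_2 = (3, -1, -1)ᵀ
v_3 = (1, 0, 0)ᵀ

Let N = A − (6)·I. We want v_3 with N^3 v_3 = 0 but N^2 v_3 ≠ 0; then v_{j-1} := N · v_j for j = 3, …, 2.

Pick v_3 = (1, 0, 0)ᵀ.
Then v_2 = N · v_3 = (3, -1, -1)ᵀ.
Then v_1 = N · v_2 = (-1, 0, -1)ᵀ.

Sanity check: (A − (6)·I) v_1 = (0, 0, 0)ᵀ = 0. ✓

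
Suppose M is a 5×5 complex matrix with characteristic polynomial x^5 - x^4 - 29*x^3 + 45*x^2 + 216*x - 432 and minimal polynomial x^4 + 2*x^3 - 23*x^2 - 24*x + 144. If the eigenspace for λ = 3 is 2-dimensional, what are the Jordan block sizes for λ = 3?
Block sizes for λ = 3: [2, 1]

Step 1 — from the characteristic polynomial, algebraic multiplicity of λ = 3 is 3. From dim ker(M − (3)·I) = 2, there are exactly 2 Jordan blocks for λ = 3.
Step 2 — from the minimal polynomial, the factor (x − 3)^2 tells us the largest block for λ = 3 has size 2.
Step 3 — with total size 3, 2 blocks, and largest block 2, the block sizes (in nonincreasing order) are [2, 1].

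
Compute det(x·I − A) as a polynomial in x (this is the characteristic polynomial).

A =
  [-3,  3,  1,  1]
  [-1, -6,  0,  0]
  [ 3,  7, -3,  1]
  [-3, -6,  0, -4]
x^4 + 16*x^3 + 96*x^2 + 256*x + 256

Expanding det(x·I − A) (e.g. by cofactor expansion or by noting that A is similar to its Jordan form J, which has the same characteristic polynomial as A) gives
  χ_A(x) = x^4 + 16*x^3 + 96*x^2 + 256*x + 256
which factors as (x + 4)^4. The eigenvalues (with algebraic multiplicities) are λ = -4 with multiplicity 4.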